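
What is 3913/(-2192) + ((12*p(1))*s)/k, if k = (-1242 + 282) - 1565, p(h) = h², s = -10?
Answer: -1923457/1106960 ≈ -1.7376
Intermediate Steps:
k = -2525 (k = -960 - 1565 = -2525)
3913/(-2192) + ((12*p(1))*s)/k = 3913/(-2192) + ((12*1²)*(-10))/(-2525) = 3913*(-1/2192) + ((12*1)*(-10))*(-1/2525) = -3913/2192 + (12*(-10))*(-1/2525) = -3913/2192 - 120*(-1/2525) = -3913/2192 + 24/505 = -1923457/1106960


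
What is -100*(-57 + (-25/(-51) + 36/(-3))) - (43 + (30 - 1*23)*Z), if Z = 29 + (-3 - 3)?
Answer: 338996/51 ≈ 6647.0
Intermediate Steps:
Z = 23 (Z = 29 - 6 = 23)
-100*(-57 + (-25/(-51) + 36/(-3))) - (43 + (30 - 1*23)*Z) = -100*(-57 + (-25/(-51) + 36/(-3))) - (43 + (30 - 1*23)*23) = -100*(-57 + (-25*(-1/51) + 36*(-1/3))) - (43 + (30 - 23)*23) = -100*(-57 + (25/51 - 12)) - (43 + 7*23) = -100*(-57 - 587/51) - (43 + 161) = -100*(-3494/51) - 1*204 = 349400/51 - 204 = 338996/51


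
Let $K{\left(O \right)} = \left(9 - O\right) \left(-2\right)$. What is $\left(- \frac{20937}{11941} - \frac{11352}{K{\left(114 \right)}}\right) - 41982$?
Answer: $- \frac{17569072337}{417935} \approx -42038.0$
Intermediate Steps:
$K{\left(O \right)} = -18 + 2 O$
$\left(- \frac{20937}{11941} - \frac{11352}{K{\left(114 \right)}}\right) - 41982 = \left(- \frac{20937}{11941} - \frac{11352}{-18 + 2 \cdot 114}\right) - 41982 = \left(\left(-20937\right) \frac{1}{11941} - \frac{11352}{-18 + 228}\right) - 41982 = \left(- \frac{20937}{11941} - \frac{11352}{210}\right) - 41982 = \left(- \frac{20937}{11941} - \frac{1892}{35}\right) - 41982 = - \frac{23325167}{417935} - 41982 = - \frac{17569072337}{417935}$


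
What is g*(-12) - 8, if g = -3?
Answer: 28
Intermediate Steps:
g*(-12) - 8 = -3*(-12) - 8 = 36 - 8 = 28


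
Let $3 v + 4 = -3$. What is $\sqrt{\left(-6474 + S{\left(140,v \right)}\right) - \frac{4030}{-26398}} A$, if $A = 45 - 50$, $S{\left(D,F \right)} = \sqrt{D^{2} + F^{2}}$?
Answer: $- \frac{5 i \sqrt{10150490312001 - 3658485621 \sqrt{3601}}}{39597} \approx - 397.93 i$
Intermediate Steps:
$v = - \frac{7}{3}$ ($v = - \frac{4}{3} + \frac{1}{3} \left(-3\right) = - \frac{4}{3} - 1 = - \frac{7}{3} \approx -2.3333$)
$A = -5$ ($A = 45 - 50 = -5$)
$\sqrt{\left(-6474 + S{\left(140,v \right)}\right) - \frac{4030}{-26398}} A = \sqrt{\left(-6474 + \sqrt{140^{2} + \left(- \frac{7}{3}\right)^{2}}\right) - \frac{4030}{-26398}} \left(-5\right) = \sqrt{\left(-6474 + \sqrt{19600 + \frac{49}{9}}\right) - - \frac{2015}{13199}} \left(-5\right) = \sqrt{\left(-6474 + \sqrt{\frac{176449}{9}}\right) + \frac{2015}{13199}} \left(-5\right) = \sqrt{\left(-6474 + \frac{7 \sqrt{3601}}{3}\right) + \frac{2015}{13199}} \left(-5\right) = \sqrt{- \frac{85448311}{13199} + \frac{7 \sqrt{3601}}{3}} \left(-5\right) = - 5 \sqrt{- \frac{85448311}{13199} + \frac{7 \sqrt{3601}}{3}}$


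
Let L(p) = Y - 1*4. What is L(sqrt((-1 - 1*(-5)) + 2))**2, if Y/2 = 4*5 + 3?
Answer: 1764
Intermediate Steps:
Y = 46 (Y = 2*(4*5 + 3) = 2*(20 + 3) = 2*23 = 46)
L(p) = 42 (L(p) = 46 - 1*4 = 46 - 4 = 42)
L(sqrt((-1 - 1*(-5)) + 2))**2 = 42**2 = 1764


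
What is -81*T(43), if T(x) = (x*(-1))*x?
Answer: 149769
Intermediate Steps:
T(x) = -x**2 (T(x) = (-x)*x = -x**2)
-81*T(43) = -(-81)*43**2 = -(-81)*1849 = -81*(-1849) = 149769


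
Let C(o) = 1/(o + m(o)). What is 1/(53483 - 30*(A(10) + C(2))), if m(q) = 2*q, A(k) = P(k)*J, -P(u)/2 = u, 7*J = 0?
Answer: 1/53478 ≈ 1.8699e-5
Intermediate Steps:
J = 0 (J = (1/7)*0 = 0)
P(u) = -2*u
A(k) = 0 (A(k) = -2*k*0 = 0)
C(o) = 1/(3*o) (C(o) = 1/(o + 2*o) = 1/(3*o))
1/(53483 - 30*(A(10) + C(2))) = 1/(53483 - 30*(0 + (1/3)/2)) = 1/(53483 - 30*(0 + (1/3)*(1/2))) = 1/(53483 - 30*(0 + 1/6)) = 1/(53483 - 30*1/6) = 1/(53483 - 5) = 1/53478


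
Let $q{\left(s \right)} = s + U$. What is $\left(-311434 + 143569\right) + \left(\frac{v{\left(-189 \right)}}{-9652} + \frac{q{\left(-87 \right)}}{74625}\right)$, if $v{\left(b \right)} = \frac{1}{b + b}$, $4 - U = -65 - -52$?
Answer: $- \frac{3046929147560153}{18151068600} \approx -1.6787 \cdot 10^{5}$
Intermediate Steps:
$U = 17$ ($U = 4 - \left(-65 - -52\right) = 4 - \left(-65 + 52\right) = 4 - -13 = 4 + 13 = 17$)
$q{\left(s \right)} = 17 + s$ ($q{\left(s \right)} = s + 17 = 17 + s$)
$v{\left(b \right)} = \frac{1}{2 b}$
$\left(-311434 + 143569\right) + \left(\frac{v{\left(-189 \right)}}{-9652} + \frac{q{\left(-87 \right)}}{74625}\right) = \left(-311434 + 143569\right) + \left(\frac{\frac{1}{2} \frac{1}{-189}}{-9652} + \frac{17 - 87}{74625}\right) = -167865 - \left(\frac{14}{14925} - \frac{1}{2} \left(- \frac{1}{189}\right) \left(- \frac{1}{9652}\right)\right) = -167865 - \frac{17021153}{18151068600} = - \frac{3046929147560153}{18151068600}$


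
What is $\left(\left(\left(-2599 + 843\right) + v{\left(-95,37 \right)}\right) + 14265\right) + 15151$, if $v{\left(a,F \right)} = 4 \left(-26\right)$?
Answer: $27556$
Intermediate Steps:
$v{\left(a,F \right)} = -104$
$\left(\left(\left(-2599 + 843\right) + v{\left(-95,37 \right)}\right) + 14265\right) + 15151 = \left(\left(\left(-2599 + 843\right) - 104\right) + 14265\right) + 15151 = \left(\left(-1756 - 104\right) + 14265\right) + 15151 = \left(-1860 + 14265\right) + 15151 = 12405 + 15151 = 27556$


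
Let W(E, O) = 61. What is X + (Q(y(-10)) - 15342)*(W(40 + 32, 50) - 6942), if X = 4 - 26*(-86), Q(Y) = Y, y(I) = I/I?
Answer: 105563661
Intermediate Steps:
y(I) = 1
X = 2240 (X = 4 + 2236 = 2240)
X + (Q(y(-10)) - 15342)*(W(40 + 32, 50) - 6942) = 2240 + (1 - 15342)*(61 - 6942) = 2240 - 15341*(-6881) = 2240 + 105561421 = 105563661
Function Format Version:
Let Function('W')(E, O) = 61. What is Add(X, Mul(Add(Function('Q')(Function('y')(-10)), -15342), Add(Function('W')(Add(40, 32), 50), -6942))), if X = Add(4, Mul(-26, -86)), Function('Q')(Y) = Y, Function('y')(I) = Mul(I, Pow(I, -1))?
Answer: 105563661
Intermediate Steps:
Function('y')(I) = 1
X = 2240 (X = Add(4, 2236) = 2240)
Add(X, Mul(Add(Function('Q')(Function('y')(-10)), -15342), Add(Function('W')(Add(40, 32), 50), -6942))) = Add(2240, Mul(Add(1, -15342), Add(61, -6942))) = Add(2240, Mul(-15341, -6881)) = Add(2240, 105561421) = 105563661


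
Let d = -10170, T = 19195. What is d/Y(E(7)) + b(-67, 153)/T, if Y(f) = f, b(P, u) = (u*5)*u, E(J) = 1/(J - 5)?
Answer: -78061851/3839 ≈ -20334.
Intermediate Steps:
E(J) = 1/(-5 + J)
b(P, u) = 5*u**2 (b(P, u) = (5*u)*u = 5*u**2)
d/Y(E(7)) + b(-67, 153)/T = -10170/(1/(-5 + 7)) + (5*153**2)/19195 = -10170/(1/2) + (5*23409)*(1/19195) = -10170/1/2 + 117045*(1/19195) = -10170*2 + 23409/3839 = -20340 + 23409/3839 = -78061851/3839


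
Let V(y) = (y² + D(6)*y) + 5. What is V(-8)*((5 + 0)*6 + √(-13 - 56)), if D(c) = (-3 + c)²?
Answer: -90 - 3*I*√69 ≈ -90.0 - 24.92*I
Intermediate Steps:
V(y) = 5 + y² + 9*y (V(y) = (y² + (-3 + 6)²*y) + 5 = (y² + 3²*y) + 5 = (y² + 9*y) + 5 = 5 + y² + 9*y)
V(-8)*((5 + 0)*6 + √(-13 - 56)) = (5 + (-8)² + 9*(-8))*((5 + 0)*6 + √(-13 - 56)) = (5 + 64 - 72)*(5*6 + √(-69)) = -3*(30 + I*√69) = -90 - 3*I*√69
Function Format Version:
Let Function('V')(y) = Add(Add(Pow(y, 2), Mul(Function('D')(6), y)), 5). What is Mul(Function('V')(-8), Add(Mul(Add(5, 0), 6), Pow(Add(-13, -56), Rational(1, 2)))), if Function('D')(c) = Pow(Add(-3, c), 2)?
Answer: Add(-90, Mul(-3, I, Pow(69, Rational(1, 2)))) ≈ Add(-90.000, Mul(-24.920, I))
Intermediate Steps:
Function('V')(y) = Add(5, Pow(y, 2), Mul(9, y)) (Function('V')(y) = Add(Add(Pow(y, 2), Mul(Pow(Add(-3, 6), 2), y)), 5) = Add(Add(Pow(y, 2), Mul(Pow(3, 2), y)), 5) = Add(Add(Pow(y, 2), Mul(9, y)), 5) = Add(5, Pow(y, 2), Mul(9, y)))
Mul(Function('V')(-8), Add(Mul(Add(5, 0), 6), Pow(Add(-13, -56), Rational(1, 2)))) = Mul(Add(5, Pow(-8, 2), Mul(9, -8)), Add(Mul(Add(5, 0), 6), Pow(Add(-13, -56), Rational(1, 2)))) = Mul(Add(5, 64, -72), Add(Mul(5, 6), Pow(-69, Rational(1, 2)))) = Mul(-3, Add(30, Mul(I, Pow(69, Rational(1, 2))))) = Add(-90, Mul(-3, I, Pow(69, Rational(1, 2))))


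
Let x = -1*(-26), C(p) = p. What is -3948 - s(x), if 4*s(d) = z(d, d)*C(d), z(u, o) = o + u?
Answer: -4286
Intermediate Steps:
x = 26
s(d) = d²/2 (s(d) = ((d + d)*d)/4 = ((2*d)*d)/4 = (2*d²)/4 = d²/2)
-3948 - s(x) = -3948 - 26²/2 = -3948 - 676/2 = -3948 - 1*338 = -3948 - 338 = -4286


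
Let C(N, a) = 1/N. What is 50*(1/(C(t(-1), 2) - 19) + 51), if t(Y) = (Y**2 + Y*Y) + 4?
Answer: 287850/113 ≈ 2547.3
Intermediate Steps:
t(Y) = 4 + 2*Y**2 (t(Y) = (Y**2 + Y**2) + 4 = 2*Y**2 + 4 = 4 + 2*Y**2)
50*(1/(C(t(-1), 2) - 19) + 51) = 50*(1/(1/(4 + 2*(-1)**2) - 19) + 51) = 50*(1/(1/(4 + 2*1) - 19) + 51) = 50*(1/(1/(4 + 2) - 19) + 51) = 50*(1/(1/6 - 19) + 51) = 50*(1/(-113/6) + 51) = 50*(-6/113 + 51) = 50*(5757/113) = 287850/113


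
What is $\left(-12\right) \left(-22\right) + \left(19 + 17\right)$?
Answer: $300$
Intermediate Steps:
$\left(-12\right) \left(-22\right) + \left(19 + 17\right) = 264 + 36 = 300$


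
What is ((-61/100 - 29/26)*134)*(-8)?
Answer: 601124/325 ≈ 1849.6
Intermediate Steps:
((-61/100 - 29/26)*134)*(-8) = -2243/1300*134*(-8) = -150281/650*(-8) = 601124/325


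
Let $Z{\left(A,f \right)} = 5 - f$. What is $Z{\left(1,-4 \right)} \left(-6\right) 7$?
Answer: $-378$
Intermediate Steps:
$Z{\left(1,-4 \right)} \left(-6\right) 7 = \left(5 - -4\right) \left(-6\right) 7 = \left(5 + 4\right) \left(-6\right) 7 = 9 \left(-6\right) 7 = \left(-54\right) 7 = -378$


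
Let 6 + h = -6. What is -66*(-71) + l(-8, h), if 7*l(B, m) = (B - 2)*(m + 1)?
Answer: 32912/7 ≈ 4701.7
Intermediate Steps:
h = -12 (h = -6 - 6 = -12)
l(B, m) = (1 + m)*(-2 + B)/7 (l(B, m) = ((B - 2)*(m + 1))/7 = ((-2 + B)*(1 + m))/7 = ((1 + m)*(-2 + B))/7 = (1 + m)*(-2 + B)/7)
-66*(-71) + l(-8, h) = -66*(-71) + (-2/7 - 2/7*(-12) + (⅐)*(-8) + (⅐)*(-8)*(-12)) = 4686 + (-2/7 + 24/7 - 8/7 + 96/7) = 4686 + 110/7 = 32912/7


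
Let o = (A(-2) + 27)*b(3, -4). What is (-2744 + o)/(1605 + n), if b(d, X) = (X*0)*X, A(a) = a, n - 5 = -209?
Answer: -2744/1401 ≈ -1.9586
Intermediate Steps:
n = -204 (n = 5 - 209 = -204)
b(d, X) = 0 (b(d, X) = 0*X = 0)
o = 0 (o = (-2 + 27)*0 = 25*0 = 0)
(-2744 + o)/(1605 + n) = (-2744 + 0)/(1605 - 204) = -2744/1401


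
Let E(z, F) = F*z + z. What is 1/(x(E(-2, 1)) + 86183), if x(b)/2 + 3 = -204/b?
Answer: 1/86279 ≈ 1.1590e-5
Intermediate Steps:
E(z, F) = z + F*z
x(b) = -6 - 408/b (x(b) = -6 + 2*(-204/b) = -6 - 408/b)
1/(x(E(-2, 1)) + 86183) = 1/((-6 - 408*(-1/(2*(1 + 1)))) + 86183) = 1/((-6 - 408/((-2*2))) + 86183) = 1/((-6 - 408/(-4)) + 86183) = 1/((-6 - 408*(-1/4)) + 86183) = 1/((-6 + 102) + 86183) = 1/(96 + 86183) = 1/86279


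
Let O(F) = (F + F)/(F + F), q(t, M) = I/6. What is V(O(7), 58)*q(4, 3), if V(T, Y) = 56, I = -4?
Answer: -112/3 ≈ -37.333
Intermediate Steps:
q(t, M) = -⅔ (q(t, M) = -4/6 = -4*⅙ = -⅔)
O(F) = 1 (O(F) = (2*F)/((2*F)) = (2*F)*(1/(2*F)) = 1)
V(O(7), 58)*q(4, 3) = 56*(-⅔) = -112/3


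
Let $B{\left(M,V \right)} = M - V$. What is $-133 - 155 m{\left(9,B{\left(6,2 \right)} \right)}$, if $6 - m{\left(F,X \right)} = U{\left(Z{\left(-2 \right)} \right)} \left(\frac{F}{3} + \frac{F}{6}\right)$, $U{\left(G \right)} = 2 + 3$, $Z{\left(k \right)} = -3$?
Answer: $\frac{4849}{2} \approx 2424.5$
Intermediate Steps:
$U{\left(G \right)} = 5$
$m{\left(F,X \right)} = 6 - \frac{5 F}{2}$ ($m{\left(F,X \right)} = 6 - 5 \left(\frac{F}{3} + \frac{F}{6}\right) = 6 - 5 \frac{F}{2} = 6 - \frac{5 F}{2}$)
$-133 - 155 m{\left(9,B{\left(6,2 \right)} \right)} = -133 - 155 \left(6 - \frac{45}{2}\right) = -133 - - \frac{5115}{2} = -133 + \frac{5115}{2} = \frac{4849}{2}$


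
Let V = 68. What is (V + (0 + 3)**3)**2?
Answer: 9025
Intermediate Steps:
(V + (0 + 3)**3)**2 = (68 + (0 + 3)**3)**2 = (68 + 3**3)**2 = (68 + 27)**2 = 95**2 = 9025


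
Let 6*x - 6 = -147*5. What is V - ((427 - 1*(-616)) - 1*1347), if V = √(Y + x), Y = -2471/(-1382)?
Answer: 304 + I*√57160211/691 ≈ 304.0 + 10.941*I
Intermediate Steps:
x = -243/2 (x = 1 + (-147*5)/6 = 1 + (⅙)*(-735) = 1 - 245/2 = -243/2 ≈ -121.50)
Y = 2471/1382 (Y = -2471*(-1/1382) = 2471/1382 ≈ 1.7880)
V = I*√57160211/691 (V = √(2471/1382 - 243/2) = √(-82721/691) = I*√57160211/691 ≈ 10.941*I)
V - ((427 - 1*(-616)) - 1*1347) = I*√57160211/691 - ((427 - 1*(-616)) - 1*1347) = I*√57160211/691 - ((427 + 616) - 1347) = I*√57160211/691 - (1043 - 1347) = I*√57160211/691 - 1*(-304) = I*√57160211/691 + 304 = 304 + I*√57160211/691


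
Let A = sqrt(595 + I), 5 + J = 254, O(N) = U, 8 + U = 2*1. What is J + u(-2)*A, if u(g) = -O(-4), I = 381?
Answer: 249 + 24*sqrt(61) ≈ 436.45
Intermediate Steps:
U = -6 (U = -8 + 2*1 = -8 + 2 = -6)
O(N) = -6
J = 249 (J = -5 + 254 = 249)
u(g) = 6 (u(g) = -1*(-6) = 6)
A = 4*sqrt(61) (A = sqrt(595 + 381) = sqrt(976) = 4*sqrt(61) ≈ 31.241)
J + u(-2)*A = 249 + 6*(4*sqrt(61)) = 249 + 24*sqrt(61)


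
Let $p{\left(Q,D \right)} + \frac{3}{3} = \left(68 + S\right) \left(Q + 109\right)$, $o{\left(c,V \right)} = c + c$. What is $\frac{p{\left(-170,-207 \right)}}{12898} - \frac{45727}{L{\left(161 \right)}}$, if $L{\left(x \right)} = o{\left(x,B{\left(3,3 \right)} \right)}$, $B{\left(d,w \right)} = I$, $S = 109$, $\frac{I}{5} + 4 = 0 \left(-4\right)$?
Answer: $- \frac{296631901}{2076578} \approx -142.85$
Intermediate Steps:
$I = -20$ ($I = -20 + 5 \cdot 0 \left(-4\right) = -20 + 5 \cdot 0 = -20 + 0 = -20$)
$B{\left(d,w \right)} = -20$
$o{\left(c,V \right)} = 2 c$
$L{\left(x \right)} = 2 x$
$p{\left(Q,D \right)} = 19292 + 177 Q$ ($p{\left(Q,D \right)} = -1 + \left(68 + 109\right) \left(Q + 109\right) = -1 + 177 \left(109 + Q\right) = -1 + \left(19293 + 177 Q\right) = 19292 + 177 Q$)
$\frac{p{\left(-170,-207 \right)}}{12898} - \frac{45727}{L{\left(161 \right)}} = \frac{19292 + 177 \left(-170\right)}{12898} - \frac{45727}{2 \cdot 161} = \left(19292 - 30090\right) \frac{1}{12898} - \frac{45727}{322} = \left(-10798\right) \frac{1}{12898} - \frac{45727}{322} = - \frac{5399}{6449} - \frac{45727}{322} = - \frac{296631901}{2076578}$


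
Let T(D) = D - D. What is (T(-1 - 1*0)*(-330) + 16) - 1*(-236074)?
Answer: 236090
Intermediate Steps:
T(D) = 0
(T(-1 - 1*0)*(-330) + 16) - 1*(-236074) = (0*(-330) + 16) - 1*(-236074) = (0 + 16) + 236074 = 16 + 236074 = 236090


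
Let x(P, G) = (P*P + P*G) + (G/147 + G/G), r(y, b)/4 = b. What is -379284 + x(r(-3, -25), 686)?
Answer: -1313635/3 ≈ -4.3788e+5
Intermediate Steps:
r(y, b) = 4*b
x(P, G) = 1 + P**2 + G/147 + G*P (x(P, G) = (P**2 + G*P) + (G*(1/147) + 1) = (P**2 + G*P) + (G/147 + 1) = (P**2 + G*P) + (1 + G/147) = 1 + P**2 + G/147 + G*P)
-379284 + x(r(-3, -25), 686) = -379284 + (1 + (4*(-25))**2 + (1/147)*686 + 686*(4*(-25))) = -379284 + (1 + (-100)**2 + 14/3 + 686*(-100)) = -379284 + (1 + 10000 + 14/3 - 68600) = -379284 - 175783/3 = -1313635/3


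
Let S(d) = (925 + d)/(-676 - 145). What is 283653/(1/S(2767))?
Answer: -1047246876/821 ≈ -1.2756e+6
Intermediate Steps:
S(d) = -925/821 - d/821 (S(d) = (925 + d)/(-821) = (925 + d)*(-1/821) = -925/821 - d/821)
283653/(1/S(2767)) = 283653/(1/(-925/821 - 1/821*2767)) = 283653/(1/(-925/821 - 2767/821)) = 283653/(1/(-3692/821)) = 283653/(-821/3692) = 283653*(-3692/821) = -1047246876/821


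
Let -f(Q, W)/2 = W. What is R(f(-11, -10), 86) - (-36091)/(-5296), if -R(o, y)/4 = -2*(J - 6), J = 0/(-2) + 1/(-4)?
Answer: -300891/5296 ≈ -56.815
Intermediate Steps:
f(Q, W) = -2*W
J = -1/4 (J = 0*(-1/2) + 1*(-1/4) = 0 - 1/4 = -1/4 ≈ -0.25000)
R(o, y) = -50 (R(o, y) = -(-8)*(-1/4 - 6) = -(-8)*(-25)/4 = -4*25/2 = -50)
R(f(-11, -10), 86) - (-36091)/(-5296) = -50 - (-36091)/(-5296) = -50 - (-36091)*(-1)/5296 = -50 - 1*36091/5296 = -50 - 36091/5296 = -300891/5296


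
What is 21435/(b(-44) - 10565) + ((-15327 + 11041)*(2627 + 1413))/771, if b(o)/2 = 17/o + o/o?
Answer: -4024523782790/179182713 ≈ -22460.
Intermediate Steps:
b(o) = 2 + 34/o (b(o) = 2*(17/o + o/o) = 2*(17/o + 1) = 2*(1 + 17/o) = 2 + 34/o)
21435/(b(-44) - 10565) + ((-15327 + 11041)*(2627 + 1413))/771 = 21435/((2 + 34/(-44)) - 10565) + ((-15327 + 11041)*(2627 + 1413))/771 = 21435/((2 + 34*(-1/44)) - 10565) - 4286*4040*(1/771) = 21435/((2 - 17/22) - 10565) - 17315440*1/771 = 21435/(27/22 - 10565) - 17315440/771 = 21435/(-232403/22) - 17315440/771 = 21435*(-22/232403) - 17315440/771 = -471570/232403 - 17315440/771 = -4024523782790/179182713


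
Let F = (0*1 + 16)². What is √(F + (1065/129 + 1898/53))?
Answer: √1558500987/2279 ≈ 17.322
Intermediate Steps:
F = 256 (F = (0 + 16)² = 16² = 256)
√(F + (1065/129 + 1898/53)) = √(256 + (1065/129 + 1898/53)) = √(256 + (1065*(1/129) + 1898*(1/53))) = √(256 + (355/43 + 1898/53)) = √(256 + 100429/2279) = √(683853/2279) = √1558500987/2279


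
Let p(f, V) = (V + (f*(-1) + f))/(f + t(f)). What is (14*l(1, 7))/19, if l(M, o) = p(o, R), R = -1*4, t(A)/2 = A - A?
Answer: -8/19 ≈ -0.42105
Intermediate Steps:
t(A) = 0 (t(A) = 2*(A - A) = 2*0 = 0)
R = -4
p(f, V) = V/f (p(f, V) = (V + (f*(-1) + f))/(f + 0) = (V + (-f + f))/f = (V + 0)/f = V/f)
l(M, o) = -4/o
(14*l(1, 7))/19 = (14*(-4/7))/19 = (14*(-4*1/7))*(1/19) = (14*(-4/7))*(1/19) = -8*1/19 = -8/19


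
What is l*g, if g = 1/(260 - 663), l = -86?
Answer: 86/403 ≈ 0.21340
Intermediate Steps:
g = -1/403 (g = 1/(-403) = -1/403 ≈ -0.0024814)
l*g = -86*(-1/403) = 86/403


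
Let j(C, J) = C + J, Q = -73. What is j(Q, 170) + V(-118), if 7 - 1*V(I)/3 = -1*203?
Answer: 727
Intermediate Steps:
V(I) = 630 (V(I) = 21 - (-3)*203 = 21 - 3*(-203) = 21 + 609 = 630)
j(Q, 170) + V(-118) = (-73 + 170) + 630 = 97 + 630 = 727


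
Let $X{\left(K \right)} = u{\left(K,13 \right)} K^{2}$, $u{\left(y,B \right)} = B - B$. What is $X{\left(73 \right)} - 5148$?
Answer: $-5148$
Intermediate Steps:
$u{\left(y,B \right)} = 0$
$X{\left(K \right)} = 0$ ($X{\left(K \right)} = 0 K^{2} = 0$)
$X{\left(73 \right)} - 5148 = 0 - 5148 = -5148$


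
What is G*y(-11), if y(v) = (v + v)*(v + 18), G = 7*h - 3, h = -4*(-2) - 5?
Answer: -2772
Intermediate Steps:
h = 3 (h = 8 - 5 = 3)
G = 18 (G = 7*3 - 3 = 21 - 3 = 18)
y(v) = 2*v*(18 + v) (y(v) = (2*v)*(18 + v) = 2*v*(18 + v))
G*y(-11) = 18*(2*(-11)*(18 - 11)) = 18*(2*(-11)*7) = 18*(-154) = -2772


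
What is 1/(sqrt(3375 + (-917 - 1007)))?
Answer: sqrt(1451)/1451 ≈ 0.026252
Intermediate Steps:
1/(sqrt(3375 + (-917 - 1007))) = 1/(sqrt(3375 - 1924)) = 1/(sqrt(1451)) = sqrt(1451)/1451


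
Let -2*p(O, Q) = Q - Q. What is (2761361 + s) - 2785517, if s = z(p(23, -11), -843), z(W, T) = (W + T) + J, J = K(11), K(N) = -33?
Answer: -25032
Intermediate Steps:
J = -33
p(O, Q) = 0 (p(O, Q) = -(Q - Q)/2 = -½*0 = 0)
z(W, T) = -33 + T + W (z(W, T) = (W + T) - 33 = (T + W) - 33 = -33 + T + W)
s = -876 (s = -33 - 843 + 0 = -876)
(2761361 + s) - 2785517 = (2761361 - 876) - 2785517 = 2760485 - 2785517 = -25032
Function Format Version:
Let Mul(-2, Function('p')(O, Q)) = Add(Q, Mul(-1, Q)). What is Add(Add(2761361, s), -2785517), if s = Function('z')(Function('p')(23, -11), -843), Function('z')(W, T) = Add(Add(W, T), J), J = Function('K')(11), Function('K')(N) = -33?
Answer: -25032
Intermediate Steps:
J = -33
Function('p')(O, Q) = 0 (Function('p')(O, Q) = Mul(Rational(-1, 2), Add(Q, Mul(-1, Q))) = Mul(Rational(-1, 2), 0) = 0)
Function('z')(W, T) = Add(-33, T, W) (Function('z')(W, T) = Add(Add(W, T), -33) = Add(Add(T, W), -33) = Add(-33, T, W))
s = -876 (s = Add(-33, -843, 0) = -876)
Add(Add(2761361, s), -2785517) = Add(Add(2761361, -876), -2785517) = Add(2760485, -2785517) = -25032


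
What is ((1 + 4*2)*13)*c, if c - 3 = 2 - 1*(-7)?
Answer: 1404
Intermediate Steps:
c = 12 (c = 3 + (2 - 1*(-7)) = 3 + (2 + 7) = 3 + 9 = 12)
((1 + 4*2)*13)*c = ((1 + 4*2)*13)*12 = ((1 + 8)*13)*12 = (9*13)*12 = 117*12 = 1404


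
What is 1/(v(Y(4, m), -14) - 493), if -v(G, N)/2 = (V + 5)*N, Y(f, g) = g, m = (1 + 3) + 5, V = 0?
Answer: -1/353 ≈ -0.0028329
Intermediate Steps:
m = 9 (m = 4 + 5 = 9)
v(G, N) = -10*N (v(G, N) = -2*(0 + 5)*N = -10*N)
1/(v(Y(4, m), -14) - 493) = 1/(-10*(-14) - 493) = 1/(140 - 493) = 1/(-353) = -1/353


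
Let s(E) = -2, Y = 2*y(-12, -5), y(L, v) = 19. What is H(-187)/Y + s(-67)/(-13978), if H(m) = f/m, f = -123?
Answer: 866753/49663834 ≈ 0.017452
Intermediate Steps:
Y = 38 (Y = 2*19 = 38)
H(m) = -123/m
H(-187)/Y + s(-67)/(-13978) = -123/(-187)/38 - 2/(-13978) = -123*(-1/187)*(1/38) - 2*(-1/13978) = (123/187)*(1/38) + 1/6989 = 123/7106 + 1/6989 = 866753/49663834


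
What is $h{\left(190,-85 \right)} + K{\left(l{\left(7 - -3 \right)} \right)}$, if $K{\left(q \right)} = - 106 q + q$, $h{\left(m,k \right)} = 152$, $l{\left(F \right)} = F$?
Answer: $-898$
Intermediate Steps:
$K{\left(q \right)} = - 105 q$
$h{\left(190,-85 \right)} + K{\left(l{\left(7 - -3 \right)} \right)} = 152 - 105 \left(7 - -3\right) = 152 - 105 \left(7 + 3\right) = 152 - 1050 = -898$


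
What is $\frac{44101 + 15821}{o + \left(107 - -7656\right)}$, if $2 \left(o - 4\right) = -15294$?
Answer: $\frac{9987}{20} \approx 499.35$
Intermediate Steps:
$o = -7643$ ($o = 4 + \frac{1}{2} \left(-15294\right) = 4 - 7647 = -7643$)
$\frac{44101 + 15821}{o + \left(107 - -7656\right)} = \frac{44101 + 15821}{-7643 + \left(107 - -7656\right)} = \frac{59922}{-7643 + \left(107 + 7656\right)} = \frac{59922}{-7643 + 7763} = \frac{59922}{120} = 59922 \cdot \frac{1}{120} = \frac{9987}{20}$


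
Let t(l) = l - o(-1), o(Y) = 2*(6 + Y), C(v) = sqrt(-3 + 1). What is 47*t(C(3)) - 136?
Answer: -606 + 47*I*sqrt(2) ≈ -606.0 + 66.468*I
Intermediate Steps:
C(v) = I*sqrt(2) (C(v) = sqrt(-2) = I*sqrt(2))
o(Y) = 12 + 2*Y
t(l) = -10 + l (t(l) = l - (12 + 2*(-1)) = l - (12 - 2) = l - 1*10 = l - 10 = -10 + l)
47*t(C(3)) - 136 = 47*(-10 + I*sqrt(2)) - 136 = (-470 + 47*I*sqrt(2)) - 136 = -606 + 47*I*sqrt(2)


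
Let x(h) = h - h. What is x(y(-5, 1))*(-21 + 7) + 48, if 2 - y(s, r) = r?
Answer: 48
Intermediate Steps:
y(s, r) = 2 - r
x(h) = 0
x(y(-5, 1))*(-21 + 7) + 48 = 0*(-21 + 7) + 48 = 0*(-14) + 48 = 0 + 48 = 48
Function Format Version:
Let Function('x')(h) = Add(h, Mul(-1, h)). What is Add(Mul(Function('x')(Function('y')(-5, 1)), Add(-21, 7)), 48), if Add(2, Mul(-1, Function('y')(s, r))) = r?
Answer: 48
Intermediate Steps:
Function('y')(s, r) = Add(2, Mul(-1, r))
Function('x')(h) = 0
Add(Mul(Function('x')(Function('y')(-5, 1)), Add(-21, 7)), 48) = Add(Mul(0, Add(-21, 7)), 48) = Add(Mul(0, -14), 48) = Add(0, 48) = 48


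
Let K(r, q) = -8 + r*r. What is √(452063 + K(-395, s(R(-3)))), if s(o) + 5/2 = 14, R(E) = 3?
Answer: 4*√38005 ≈ 779.79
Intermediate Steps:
s(o) = 23/2 (s(o) = -5/2 + 14 = 23/2)
K(r, q) = -8 + r²
√(452063 + K(-395, s(R(-3)))) = √(452063 + (-8 + (-395)²)) = √(452063 + (-8 + 156025)) = √(452063 + 156017) = √608080 = 4*√38005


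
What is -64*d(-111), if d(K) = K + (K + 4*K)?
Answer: 42624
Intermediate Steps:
d(K) = 6*K (d(K) = K + 5*K = 6*K)
-64*d(-111) = -384*(-111) = -64*(-666) = 42624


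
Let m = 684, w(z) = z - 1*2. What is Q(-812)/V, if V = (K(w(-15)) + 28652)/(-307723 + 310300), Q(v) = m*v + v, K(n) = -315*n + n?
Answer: -47779298/1133 ≈ -42171.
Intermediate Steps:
w(z) = -2 + z (w(z) = z - 2 = -2 + z)
K(n) = -314*n
Q(v) = 685*v (Q(v) = 684*v + v = 685*v)
V = 11330/859 (V = (-314*(-2 - 15) + 28652)/(-307723 + 310300) = (-314*(-17) + 28652)/2577 = (5338 + 28652)*(1/2577) = 33990*(1/2577) = 11330/859 ≈ 13.190)
Q(-812)/V = (685*(-812))/(11330/859) = -556220*859/11330 = -47779298/1133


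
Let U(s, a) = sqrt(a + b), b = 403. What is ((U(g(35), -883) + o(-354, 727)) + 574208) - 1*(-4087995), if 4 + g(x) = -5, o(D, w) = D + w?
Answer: 4662576 + 4*I*sqrt(30) ≈ 4.6626e+6 + 21.909*I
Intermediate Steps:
g(x) = -9 (g(x) = -4 - 5 = -9)
U(s, a) = sqrt(403 + a) (U(s, a) = sqrt(a + 403) = sqrt(403 + a))
((U(g(35), -883) + o(-354, 727)) + 574208) - 1*(-4087995) = ((sqrt(403 - 883) + (-354 + 727)) + 574208) - 1*(-4087995) = ((sqrt(-480) + 373) + 574208) + 4087995 = ((4*I*sqrt(30) + 373) + 574208) + 4087995 = ((373 + 4*I*sqrt(30)) + 574208) + 4087995 = (574581 + 4*I*sqrt(30)) + 4087995 = 4662576 + 4*I*sqrt(30)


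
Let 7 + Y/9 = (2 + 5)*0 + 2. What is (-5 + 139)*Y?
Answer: -6030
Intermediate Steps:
Y = -45 (Y = -63 + 9*((2 + 5)*0 + 2) = -63 + 9*(7*0 + 2) = -63 + 9*(0 + 2) = -63 + 9*2 = -63 + 18 = -45)
(-5 + 139)*Y = (-5 + 139)*(-45) = 134*(-45) = -6030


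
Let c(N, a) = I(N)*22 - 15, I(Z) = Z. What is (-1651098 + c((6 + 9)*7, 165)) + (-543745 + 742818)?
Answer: -1449730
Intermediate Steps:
c(N, a) = -15 + 22*N (c(N, a) = N*22 - 15 = 22*N - 15 = -15 + 22*N)
(-1651098 + c((6 + 9)*7, 165)) + (-543745 + 742818) = (-1651098 + (-15 + 22*((6 + 9)*7))) + (-543745 + 742818) = (-1651098 + (-15 + 22*(15*7))) + 199073 = (-1651098 + (-15 + 22*105)) + 199073 = (-1651098 + (-15 + 2310)) + 199073 = (-1651098 + 2295) + 199073 = -1648803 + 199073 = -1449730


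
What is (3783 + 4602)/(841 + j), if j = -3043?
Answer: -2795/734 ≈ -3.8079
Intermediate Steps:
(3783 + 4602)/(841 + j) = (3783 + 4602)/(841 - 3043) = 8385/(-2202) = 8385*(-1/2202) = -2795/734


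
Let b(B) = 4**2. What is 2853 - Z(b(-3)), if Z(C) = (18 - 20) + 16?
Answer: 2839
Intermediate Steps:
b(B) = 16
Z(C) = 14 (Z(C) = -2 + 16 = 14)
2853 - Z(b(-3)) = 2853 - 1*14 = 2853 - 14 = 2839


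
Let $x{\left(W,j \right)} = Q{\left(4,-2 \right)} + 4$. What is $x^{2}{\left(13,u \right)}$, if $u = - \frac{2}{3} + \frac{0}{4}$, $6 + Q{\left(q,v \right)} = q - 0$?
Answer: $4$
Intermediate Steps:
$Q{\left(q,v \right)} = -6 + q$ ($Q{\left(q,v \right)} = -6 + \left(q - 0\right) = -6 + \left(q + 0\right) = -6 + q$)
$u = - \frac{2}{3}$ ($u = \left(-2\right) \frac{1}{3} + 0 \cdot \frac{1}{4} = - \frac{2}{3} + 0 = - \frac{2}{3} \approx -0.66667$)
$x{\left(W,j \right)} = 2$ ($x{\left(W,j \right)} = \left(-6 + 4\right) + 4 = -2 + 4 = 2$)
$x^{2}{\left(13,u \right)} = 2^{2} = 4$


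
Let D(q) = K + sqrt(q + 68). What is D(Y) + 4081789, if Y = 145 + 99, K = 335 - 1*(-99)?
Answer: 4082223 + 2*sqrt(78) ≈ 4.0822e+6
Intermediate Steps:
K = 434 (K = 335 + 99 = 434)
Y = 244
D(q) = 434 + sqrt(68 + q) (D(q) = 434 + sqrt(q + 68) = 434 + sqrt(68 + q))
D(Y) + 4081789 = (434 + sqrt(68 + 244)) + 4081789 = (434 + sqrt(312)) + 4081789 = (434 + 2*sqrt(78)) + 4081789 = 4082223 + 2*sqrt(78)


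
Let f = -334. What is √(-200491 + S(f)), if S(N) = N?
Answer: 5*I*√8033 ≈ 448.13*I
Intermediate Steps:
√(-200491 + S(f)) = √(-200491 - 334) = √(-200825) = 5*I*√8033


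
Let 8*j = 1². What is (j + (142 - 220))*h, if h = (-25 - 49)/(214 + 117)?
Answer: 23051/1324 ≈ 17.410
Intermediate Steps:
h = -74/331 ≈ -0.22356
j = ⅛ (j = (⅛)*1² = (⅛)*1 = ⅛ ≈ 0.12500)
(j + (142 - 220))*h = (⅛ + (142 - 220))*(-74/331) = (⅛ - 78)*(-74/331) = -623/8*(-74/331) = 23051/1324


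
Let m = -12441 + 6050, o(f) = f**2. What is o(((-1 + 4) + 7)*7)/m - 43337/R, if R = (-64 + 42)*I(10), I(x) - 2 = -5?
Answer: -3601171/5478 ≈ -657.39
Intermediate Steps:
I(x) = -3 (I(x) = 2 - 5 = -3)
R = 66 (R = (-64 + 42)*(-3) = -22*(-3) = 66)
m = -6391
o(((-1 + 4) + 7)*7)/m - 43337/R = (((-1 + 4) + 7)*7)**2/(-6391) - 43337/66 = ((3 + 7)*7)**2*(-1/6391) - 43337*1/66 = (10*7)**2*(-1/6391) - 43337/66 = 70**2*(-1/6391) - 43337/66 = 4900*(-1/6391) - 43337/66 = -700/913 - 43337/66 = -3601171/5478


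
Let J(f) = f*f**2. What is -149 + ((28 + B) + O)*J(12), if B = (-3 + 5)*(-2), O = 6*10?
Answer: 145003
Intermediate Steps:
O = 60
J(f) = f**3
B = -4 (B = 2*(-2) = -4)
-149 + ((28 + B) + O)*J(12) = -149 + ((28 - 4) + 60)*12**3 = -149 + (24 + 60)*1728 = -149 + 84*1728 = -149 + 145152 = 145003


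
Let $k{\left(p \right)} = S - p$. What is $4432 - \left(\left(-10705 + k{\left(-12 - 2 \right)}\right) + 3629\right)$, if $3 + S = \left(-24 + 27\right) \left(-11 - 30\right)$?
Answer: $11620$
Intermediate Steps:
$S = -126$ ($S = -3 + \left(-24 + 27\right) \left(-11 - 30\right) = -3 + 3 \left(-41\right) = -3 - 123 = -126$)
$k{\left(p \right)} = -126 - p$
$4432 - \left(\left(-10705 + k{\left(-12 - 2 \right)}\right) + 3629\right) = 4432 - \left(\left(-10705 - 112\right) + 3629\right) = 4432 - \left(-10817 + 3629\right) = 4432 - -7188 = 4432 + 7188 = 11620$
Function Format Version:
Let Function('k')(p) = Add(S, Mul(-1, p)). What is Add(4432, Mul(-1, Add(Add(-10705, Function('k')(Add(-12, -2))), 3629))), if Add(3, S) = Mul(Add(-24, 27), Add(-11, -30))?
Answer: 11620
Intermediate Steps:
S = -126 (S = Add(-3, Mul(Add(-24, 27), Add(-11, -30))) = Add(-3, Mul(3, -41)) = Add(-3, -123) = -126)
Function('k')(p) = Add(-126, Mul(-1, p))
Add(4432, Mul(-1, Add(Add(-10705, Function('k')(Add(-12, -2))), 3629))) = Add(4432, Mul(-1, Add(Add(-10705, Add(-126, Mul(-1, Add(-12, -2)))), 3629))) = Add(4432, Mul(-1, Add(Add(-10705, Add(-126, Mul(-1, -14))), 3629))) = Add(4432, Mul(-1, Add(Add(-10705, Add(-126, 14)), 3629))) = Add(4432, Mul(-1, Add(Add(-10705, -112), 3629))) = Add(4432, Mul(-1, Add(-10817, 3629))) = Add(4432, Mul(-1, -7188)) = Add(4432, 7188) = 11620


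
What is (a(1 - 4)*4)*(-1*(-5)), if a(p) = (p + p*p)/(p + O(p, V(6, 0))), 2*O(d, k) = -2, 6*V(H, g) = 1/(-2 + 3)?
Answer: -30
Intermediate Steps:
V(H, g) = ⅙ (V(H, g) = 1/(6*(-2 + 3)) = (⅙)/1 = (⅙)*1 = ⅙)
O(d, k) = -1 (O(d, k) = (½)*(-2) = -1)
a(p) = (p + p²)/(-1 + p) (a(p) = (p + p*p)/(p - 1) = (p + p²)/(-1 + p))
(a(1 - 4)*4)*(-1*(-5)) = (((1 - 4)*(1 + (1 - 4))/(-1 + (1 - 4)))*4)*(-1*(-5)) = (-3*(1 - 3)/(-1 - 3)*4)*5 = (-3*(-2)/(-4)*4)*5 = (-3*(-¼)*(-2)*4)*5 = -3/2*4*5 = -6*5 = -30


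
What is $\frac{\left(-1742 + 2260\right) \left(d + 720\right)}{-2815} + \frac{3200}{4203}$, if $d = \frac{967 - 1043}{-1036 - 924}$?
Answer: $- \frac{54551955509}{414100575} \approx -131.74$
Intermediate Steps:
$d = \frac{19}{490}$ ($d = - \frac{76}{-1960} = \left(-76\right) \left(- \frac{1}{1960}\right) = \frac{19}{490} \approx 0.038776$)
$\frac{\left(-1742 + 2260\right) \left(d + 720\right)}{-2815} + \frac{3200}{4203} = \frac{\left(-1742 + 2260\right) \left(\frac{19}{490} + 720\right)}{-2815} + \frac{3200}{4203} = 518 \cdot \frac{352819}{490} \left(- \frac{1}{2815}\right) + 3200 \cdot \frac{1}{4203} = \frac{13054303}{35} \left(- \frac{1}{2815}\right) + \frac{3200}{4203} = - \frac{13054303}{98525} + \frac{3200}{4203} = - \frac{54551955509}{414100575}$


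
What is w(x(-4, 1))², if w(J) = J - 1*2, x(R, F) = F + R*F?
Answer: 25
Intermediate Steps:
x(R, F) = F + F*R
w(J) = -2 + J (w(J) = J - 2 = -2 + J)
w(x(-4, 1))² = (-2 + 1*(1 - 4))² = (-2 + 1*(-3))² = (-2 - 3)² = (-5)² = 25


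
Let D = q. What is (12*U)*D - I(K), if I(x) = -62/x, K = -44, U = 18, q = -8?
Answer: -38047/22 ≈ -1729.4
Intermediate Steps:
D = -8
(12*U)*D - I(K) = (12*18)*(-8) - (-62)/(-44) = 216*(-8) - (-62)*(-1)/44 = -1728 - 1*31/22 = -1728 - 31/22 = -38047/22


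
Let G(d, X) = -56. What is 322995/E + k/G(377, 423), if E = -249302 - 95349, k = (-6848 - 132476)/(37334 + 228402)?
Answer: -1189635051499/1282206493904 ≈ -0.92780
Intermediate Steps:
k = -34831/66434 (k = -139324/265736 = -139324*1/265736 = -34831/66434 ≈ -0.52429)
E = -344651
322995/E + k/G(377, 423) = 322995/(-344651) - 34831/66434/(-56) = 322995*(-1/344651) - 34831/66434*(-1/56) = -322995/344651 + 34831/3720304 = -1189635051499/1282206493904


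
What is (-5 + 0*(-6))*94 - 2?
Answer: -472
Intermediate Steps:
(-5 + 0*(-6))*94 - 2 = (-5 + 0)*94 - 2 = -5*94 - 2 = -470 - 2 = -472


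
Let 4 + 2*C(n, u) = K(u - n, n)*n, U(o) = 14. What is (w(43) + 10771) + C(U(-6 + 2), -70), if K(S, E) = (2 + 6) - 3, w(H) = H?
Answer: 10847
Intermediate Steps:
K(S, E) = 5 (K(S, E) = 8 - 3 = 5)
C(n, u) = -2 + 5*n/2 (C(n, u) = -2 + (5*n)/2 = -2 + 5*n/2)
(w(43) + 10771) + C(U(-6 + 2), -70) = (43 + 10771) + (-2 + (5/2)*14) = 10814 + (-2 + 35) = 10814 + 33 = 10847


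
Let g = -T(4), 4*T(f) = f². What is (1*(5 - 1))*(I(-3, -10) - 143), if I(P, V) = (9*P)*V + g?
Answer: 492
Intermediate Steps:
T(f) = f²/4
g = -4 (g = -4²/4 = -16/4 = -1*4 = -4)
I(P, V) = -4 + 9*P*V (I(P, V) = (9*P)*V - 4 = 9*P*V - 4 = -4 + 9*P*V)
(1*(5 - 1))*(I(-3, -10) - 143) = (1*(5 - 1))*((-4 + 9*(-3)*(-10)) - 143) = (1*4)*((-4 + 270) - 143) = 4*(266 - 143) = 4*123 = 492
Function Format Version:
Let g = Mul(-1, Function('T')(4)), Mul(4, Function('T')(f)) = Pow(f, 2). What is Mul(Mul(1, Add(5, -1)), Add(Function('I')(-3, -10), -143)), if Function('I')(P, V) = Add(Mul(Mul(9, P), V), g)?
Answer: 492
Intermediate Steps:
Function('T')(f) = Mul(Rational(1, 4), Pow(f, 2))
g = -4 (g = Mul(-1, Mul(Rational(1, 4), Pow(4, 2))) = Mul(-1, Mul(Rational(1, 4), 16)) = Mul(-1, 4) = -4)
Function('I')(P, V) = Add(-4, Mul(9, P, V)) (Function('I')(P, V) = Add(Mul(Mul(9, P), V), -4) = Add(Mul(9, P, V), -4) = Add(-4, Mul(9, P, V)))
Mul(Mul(1, Add(5, -1)), Add(Function('I')(-3, -10), -143)) = Mul(Mul(1, Add(5, -1)), Add(Add(-4, Mul(9, -3, -10)), -143)) = Mul(Mul(1, 4), Add(Add(-4, 270), -143)) = Mul(4, Add(266, -143)) = Mul(4, 123) = 492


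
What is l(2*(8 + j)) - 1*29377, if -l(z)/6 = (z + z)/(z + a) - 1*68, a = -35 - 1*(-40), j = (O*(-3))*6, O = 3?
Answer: -840469/29 ≈ -28982.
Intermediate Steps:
j = -54 (j = (3*(-3))*6 = -9*6 = -54)
a = 5 (a = -35 + 40 = 5)
l(z) = 408 - 12*z/(5 + z) (l(z) = -6*((z + z)/(z + 5) - 1*68) = -6*((2*z)/(5 + z) - 68) = -6*(2*z/(5 + z) - 68) = -6*(-68 + 2*z/(5 + z)) = 408 - 12*z/(5 + z))
l(2*(8 + j)) - 1*29377 = 12*(170 + 33*(2*(8 - 54)))/(5 + 2*(8 - 54)) - 1*29377 = 12*(170 + 33*(2*(-46)))/(5 + 2*(-46)) - 29377 = 12*(170 + 33*(-92))/(5 - 92) - 29377 = 12*(170 - 3036)/(-87) - 29377 = 12*(-1/87)*(-2866) - 29377 = 11464/29 - 29377 = -840469/29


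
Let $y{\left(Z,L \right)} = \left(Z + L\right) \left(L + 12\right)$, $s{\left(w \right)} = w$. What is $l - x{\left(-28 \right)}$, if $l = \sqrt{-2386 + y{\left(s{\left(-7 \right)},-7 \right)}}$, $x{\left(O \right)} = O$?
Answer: $28 + 2 i \sqrt{614} \approx 28.0 + 49.558 i$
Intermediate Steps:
$y{\left(Z,L \right)} = \left(12 + L\right) \left(L + Z\right)$ ($y{\left(Z,L \right)} = \left(L + Z\right) \left(12 + L\right) = \left(12 + L\right) \left(L + Z\right)$)
$l = 2 i \sqrt{614}$ ($l = \sqrt{-2386 + \left(\left(-7\right)^{2} + 12 \left(-7\right) + 12 \left(-7\right) - -49\right)} = \sqrt{-2386 + \left(49 - 84 - 84 + 49\right)} = \sqrt{-2386 - 70} = \sqrt{-2456} = 2 i \sqrt{614} \approx 49.558 i$)
$l - x{\left(-28 \right)} = 2 i \sqrt{614} - -28 = 2 i \sqrt{614} + 28 = 28 + 2 i \sqrt{614}$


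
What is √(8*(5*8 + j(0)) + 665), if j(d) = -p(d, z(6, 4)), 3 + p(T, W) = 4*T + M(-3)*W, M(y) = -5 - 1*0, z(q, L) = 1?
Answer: √1049 ≈ 32.388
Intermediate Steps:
M(y) = -5 (M(y) = -5 + 0 = -5)
p(T, W) = -3 - 5*W + 4*T (p(T, W) = -3 + (4*T - 5*W) = -3 + (-5*W + 4*T) = -3 - 5*W + 4*T)
j(d) = 8 - 4*d (j(d) = -(-3 - 5*1 + 4*d) = -(-3 - 5 + 4*d) = -(-8 + 4*d) = 8 - 4*d)
√(8*(5*8 + j(0)) + 665) = √(8*(5*8 + (8 - 4*0)) + 665) = √(8*(40 + (8 + 0)) + 665) = √(8*(40 + 8) + 665) = √(8*48 + 665) = √(384 + 665) = √1049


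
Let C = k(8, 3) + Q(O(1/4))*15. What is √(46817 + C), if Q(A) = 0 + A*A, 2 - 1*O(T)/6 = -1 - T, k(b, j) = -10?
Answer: √210043/2 ≈ 229.15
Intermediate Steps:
O(T) = 18 + 6*T (O(T) = 12 - 6*(-1 - T) = 12 + (6 + 6*T) = 18 + 6*T)
Q(A) = A² (Q(A) = 0 + A² = A²)
C = 22775/4 (C = -10 + (18 + 6*(1/4))²*15 = -10 + (18 + 6*(1*(¼)))²*15 = -10 + (18 + 6*(¼))²*15 = -10 + (18 + 3/2)²*15 = -10 + (39/2)²*15 = -10 + (1521/4)*15 = -10 + 22815/4 = 22775/4 ≈ 5693.8)
√(46817 + C) = √(46817 + 22775/4) = √(210043/4) = √210043/2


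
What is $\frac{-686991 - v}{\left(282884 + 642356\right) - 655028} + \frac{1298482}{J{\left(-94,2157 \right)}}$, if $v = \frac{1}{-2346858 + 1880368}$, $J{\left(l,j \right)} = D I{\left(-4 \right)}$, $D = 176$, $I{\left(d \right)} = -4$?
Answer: $- \frac{10243801433030801}{5546252618720} \approx -1847.0$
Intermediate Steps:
$J{\left(l,j \right)} = -704$ ($J{\left(l,j \right)} = 176 \left(-4\right) = -704$)
$v = - \frac{1}{466490}$ ($v = \frac{1}{-466490} = - \frac{1}{466490} \approx -2.1437 \cdot 10^{-6}$)
$\frac{-686991 - v}{\left(282884 + 642356\right) - 655028} + \frac{1298482}{J{\left(-94,2157 \right)}} = \frac{-686991 - - \frac{1}{466490}}{\left(282884 + 642356\right) - 655028} + \frac{1298482}{-704} = \frac{-686991 + \frac{1}{466490}}{925240 - 655028} + 1298482 \left(- \frac{1}{704}\right) = - \frac{320474431589}{466490 \cdot 270212} - \frac{649241}{352} = \left(- \frac{320474431589}{466490}\right) \frac{1}{270212} - \frac{649241}{352} = - \frac{320474431589}{126051195880} - \frac{649241}{352} = - \frac{10243801433030801}{5546252618720}$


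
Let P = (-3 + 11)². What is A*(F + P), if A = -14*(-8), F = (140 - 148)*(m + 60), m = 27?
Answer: -70784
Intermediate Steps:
P = 64 (P = 8² = 64)
F = -696 (F = (140 - 148)*(27 + 60) = -8*87 = -696)
A = 112
A*(F + P) = 112*(-696 + 64) = 112*(-632) = -70784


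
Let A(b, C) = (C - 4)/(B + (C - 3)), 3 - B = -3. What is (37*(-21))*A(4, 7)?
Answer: -2331/10 ≈ -233.10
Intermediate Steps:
B = 6 (B = 3 - 1*(-3) = 3 + 3 = 6)
A(b, C) = (-4 + C)/(3 + C) (A(b, C) = (C - 4)/(6 + (C - 3)) = (-4 + C)/(6 + (-3 + C)) = (-4 + C)/(3 + C))
(37*(-21))*A(4, 7) = (37*(-21))*((-4 + 7)/(3 + 7)) = -777*3/10 = -2331/10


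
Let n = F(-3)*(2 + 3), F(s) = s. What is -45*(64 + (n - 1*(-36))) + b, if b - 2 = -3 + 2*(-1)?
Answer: -3828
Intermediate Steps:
b = -3 (b = 2 + (-3 + 2*(-1)) = 2 + (-3 - 2) = 2 - 5 = -3)
n = -15 (n = -3*(2 + 3) = -3*5 = -15)
-45*(64 + (n - 1*(-36))) + b = -45*(64 + (-15 - 1*(-36))) - 3 = -45*(64 + (-15 + 36)) - 3 = -45*(64 + 21) - 3 = -45*85 - 3 = -3825 - 3 = -3828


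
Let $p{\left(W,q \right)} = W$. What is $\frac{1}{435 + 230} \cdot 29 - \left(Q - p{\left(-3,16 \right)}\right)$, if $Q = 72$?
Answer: $- \frac{49846}{665} \approx -74.956$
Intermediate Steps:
$\frac{1}{435 + 230} \cdot 29 - \left(Q - p{\left(-3,16 \right)}\right) = \frac{1}{435 + 230} \cdot 29 - 75 = \frac{1}{665} \cdot 29 - 75 = \frac{29}{665} - 75 = - \frac{49846}{665}$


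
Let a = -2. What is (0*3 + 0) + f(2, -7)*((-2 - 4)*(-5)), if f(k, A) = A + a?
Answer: -270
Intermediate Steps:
f(k, A) = -2 + A (f(k, A) = A - 2 = -2 + A)
(0*3 + 0) + f(2, -7)*((-2 - 4)*(-5)) = (0*3 + 0) + (-2 - 7)*((-2 - 4)*(-5)) = (0 + 0) - (-54)*(-5) = 0 - 9*30 = 0 - 270 = -270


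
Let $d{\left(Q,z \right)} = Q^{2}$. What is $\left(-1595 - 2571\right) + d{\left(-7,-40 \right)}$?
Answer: $-4117$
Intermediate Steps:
$\left(-1595 - 2571\right) + d{\left(-7,-40 \right)} = \left(-1595 - 2571\right) + \left(-7\right)^{2} = -4166 + 49 = -4117$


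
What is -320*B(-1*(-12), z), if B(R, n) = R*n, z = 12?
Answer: -46080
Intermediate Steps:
-320*B(-1*(-12), z) = -320*(-1*(-12))*12 = -3840*12 = -320*144 = -46080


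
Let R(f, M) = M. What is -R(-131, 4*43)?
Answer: -172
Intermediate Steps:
-R(-131, 4*43) = -4*43 = -1*172 = -172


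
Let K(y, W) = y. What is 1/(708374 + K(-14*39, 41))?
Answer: 1/707828 ≈ 1.4128e-6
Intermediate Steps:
1/(708374 + K(-14*39, 41)) = 1/(708374 - 14*39) = 1/(708374 - 546) = 1/707828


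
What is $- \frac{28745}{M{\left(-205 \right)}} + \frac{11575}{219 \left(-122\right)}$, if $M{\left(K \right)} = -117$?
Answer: $\frac{255551545}{1042002} \approx 245.25$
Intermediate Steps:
$- \frac{28745}{M{\left(-205 \right)}} + \frac{11575}{219 \left(-122\right)} = - \frac{28745}{-117} + \frac{11575}{219 \left(-122\right)} = \left(-28745\right) \left(- \frac{1}{117}\right) + \frac{11575}{-26718} = \frac{28745}{117} + 11575 \left(- \frac{1}{26718}\right) = \frac{28745}{117} - \frac{11575}{26718} = \frac{255551545}{1042002}$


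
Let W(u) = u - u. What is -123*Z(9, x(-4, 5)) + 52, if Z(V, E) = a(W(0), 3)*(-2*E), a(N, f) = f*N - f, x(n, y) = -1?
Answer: 790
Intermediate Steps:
W(u) = 0
a(N, f) = -f + N*f (a(N, f) = N*f - f = -f + N*f)
Z(V, E) = 6*E (Z(V, E) = (3*(-1 + 0))*(-2*E) = (3*(-1))*(-2*E) = -(-6)*E = 6*E)
-123*Z(9, x(-4, 5)) + 52 = -738*(-1) + 52 = -123*(-6) + 52 = 738 + 52 = 790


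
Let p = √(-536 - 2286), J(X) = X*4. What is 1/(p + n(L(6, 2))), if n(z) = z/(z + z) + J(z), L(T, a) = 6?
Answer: 98/13689 - 4*I*√2822/13689 ≈ 0.007159 - 0.015523*I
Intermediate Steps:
J(X) = 4*X
n(z) = ½ + 4*z (n(z) = z/(z + z) + 4*z = z/((2*z)) + 4*z = (1/(2*z))*z + 4*z = ½ + 4*z)
p = I*√2822 (p = √(-2822) = I*√2822 ≈ 53.122*I)
1/(p + n(L(6, 2))) = 1/(I*√2822 + (½ + 4*6)) = 1/(I*√2822 + (½ + 24)) = 1/(I*√2822 + 49/2) = 1/(49/2 + I*√2822)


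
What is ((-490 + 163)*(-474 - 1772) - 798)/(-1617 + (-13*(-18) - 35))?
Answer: -366822/709 ≈ -517.38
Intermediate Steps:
((-490 + 163)*(-474 - 1772) - 798)/(-1617 + (-13*(-18) - 35)) = (-327*(-2246) - 798)/(-1617 + (234 - 35)) = (734442 - 798)/(-1617 + 199) = 733644/(-1418) = 733644*(-1/1418) = -366822/709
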